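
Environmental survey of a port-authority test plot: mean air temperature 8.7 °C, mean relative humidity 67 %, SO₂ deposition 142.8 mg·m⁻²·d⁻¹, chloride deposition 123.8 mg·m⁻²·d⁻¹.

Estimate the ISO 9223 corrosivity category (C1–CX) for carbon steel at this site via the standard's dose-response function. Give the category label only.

C5

carbon steel: f(T) = +0.150·(T−10) [T≤10 °C] = -0.1950
  sulphur-dioxide contribution → 73.4 μm/a
  chloride contribution → 26.15 μm/a
  total first-year rate 99.55 μm/a
Category bounds: 80…200 μm/a bracket r_corr ⇒ C5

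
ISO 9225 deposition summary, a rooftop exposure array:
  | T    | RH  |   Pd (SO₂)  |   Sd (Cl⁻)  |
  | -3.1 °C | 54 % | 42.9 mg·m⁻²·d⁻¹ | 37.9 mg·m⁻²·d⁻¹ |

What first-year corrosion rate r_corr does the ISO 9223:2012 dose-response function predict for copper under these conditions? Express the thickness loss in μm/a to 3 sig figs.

r_corr = 0.230 μm/a

copper: temperature factor f = +0.126·(-13.1) = -1.6506
  sulphur-dioxide contribution → 0.06539 μm/a
  chloride contribution → 0.1642 μm/a
  total first-year rate 0.2295 μm/a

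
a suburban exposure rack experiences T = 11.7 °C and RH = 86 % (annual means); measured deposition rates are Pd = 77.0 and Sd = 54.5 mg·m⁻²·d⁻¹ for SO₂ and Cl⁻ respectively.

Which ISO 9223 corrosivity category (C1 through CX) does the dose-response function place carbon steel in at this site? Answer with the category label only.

C5

carbon steel: T>10 °C ⇒ hinge -0.054·(11.7−10) = -0.0918
  sulphur-dioxide contribution → 86.31 μm/a
  chloride contribution → 33.19 μm/a
  total first-year rate 119.5 μm/a
ISO 9223 Table 2 (carbon steel): 80 < 119 ≤ 200 μm/a ⇒ C5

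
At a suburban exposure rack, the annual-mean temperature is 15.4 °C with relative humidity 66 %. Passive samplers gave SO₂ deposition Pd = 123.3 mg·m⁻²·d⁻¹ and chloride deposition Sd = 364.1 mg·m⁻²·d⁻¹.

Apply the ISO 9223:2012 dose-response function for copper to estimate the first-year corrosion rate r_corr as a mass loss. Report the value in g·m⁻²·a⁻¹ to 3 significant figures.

copper: f(T) = -0.080·(T−10) [T>10 °C] = -0.4320
  sulphur-dioxide contribution → 0.5908 μm/a
  chloride contribution → 1.153 μm/a
  total first-year rate 1.744 μm/a
Convert to mass loss: 1.744 μm/a × 8.96 g/cm³ = 15.63 g·m⁻²·a⁻¹

r_corr = 15.6 g·m⁻²·a⁻¹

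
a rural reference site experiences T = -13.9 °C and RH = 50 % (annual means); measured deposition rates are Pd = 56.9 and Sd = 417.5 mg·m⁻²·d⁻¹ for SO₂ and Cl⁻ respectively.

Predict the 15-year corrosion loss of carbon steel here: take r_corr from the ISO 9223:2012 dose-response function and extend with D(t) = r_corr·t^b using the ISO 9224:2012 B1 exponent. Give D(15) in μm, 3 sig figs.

D(15) = 57.4 μm

carbon steel: f(T) = +0.150·(T−10) [T≤10 °C] = -3.5850
  SO₂ term: 1.77·56.9^0.52·exp(0.02·50-3.5850) = 1.091
  Sd branch = 0.102·Sd^0.62·e^(0.033·RH+0.04·T) = 12.84 μm/a
  sum: 1.091 + 12.84 → r_corr = 13.93 μm/a
Power-law: D(15) = r_corr · 15^0.523
  D(15) = 13.93 × 15^0.523 = 13.93 × 4.122 = 57.42 μm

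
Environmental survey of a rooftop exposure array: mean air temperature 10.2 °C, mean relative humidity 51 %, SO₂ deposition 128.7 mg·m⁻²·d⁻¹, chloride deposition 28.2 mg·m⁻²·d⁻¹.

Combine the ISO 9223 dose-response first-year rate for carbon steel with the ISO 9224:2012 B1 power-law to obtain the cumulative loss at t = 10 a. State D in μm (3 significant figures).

carbon steel: T>10 °C ⇒ hinge -0.054·(10.2−10) = -0.0108
  sulphur-dioxide contribution → 60.71 μm/a
  chloride contribution → 6.544 μm/a
  ⇒ r_corr(carbon steel) = 67.25 μm/a
ISO 9224: D(t) = r_corr · t^b with b = 0.523 (carbon steel, B1)
  D(10) = 67.25 × 10^0.523 = 67.25 × 3.334 = 224.2 μm

D(10) = 224 μm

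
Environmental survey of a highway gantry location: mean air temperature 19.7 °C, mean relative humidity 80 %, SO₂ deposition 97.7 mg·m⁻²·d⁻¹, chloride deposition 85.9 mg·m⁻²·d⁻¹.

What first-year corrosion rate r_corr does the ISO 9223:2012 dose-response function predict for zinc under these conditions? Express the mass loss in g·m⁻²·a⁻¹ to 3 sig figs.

zinc: f(T) = -0.071·(T−10) [T>10 °C] = -0.6887
  sulphur-dioxide contribution → 1.929 μm/a
  chloride contribution → 2.242 μm/a
  total first-year rate 4.17 μm/a
Convert to mass loss: 4.17 μm/a × 7.14 g/cm³ = 29.78 g·m⁻²·a⁻¹

r_corr = 29.8 g·m⁻²·a⁻¹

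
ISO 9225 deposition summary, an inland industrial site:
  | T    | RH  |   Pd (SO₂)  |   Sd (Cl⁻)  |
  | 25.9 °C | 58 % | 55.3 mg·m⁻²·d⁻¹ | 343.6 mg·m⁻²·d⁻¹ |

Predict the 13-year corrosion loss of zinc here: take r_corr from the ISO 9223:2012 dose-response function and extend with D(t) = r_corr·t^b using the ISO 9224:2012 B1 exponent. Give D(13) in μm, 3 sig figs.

D(13) = 59.3 μm

zinc: T>10 °C ⇒ hinge -0.071·(25.9−10) = -1.1289
  Pd branch = 0.0129·Pd^0.44·e^(0.046·RH+f) = 0.3514 μm/a
  Sd branch = 0.0175·Sd^0.57·e^(0.008·RH+0.085·T) = 7.018 μm/a
  sum: 0.3514 + 7.018 → r_corr = 7.369 μm/a
Power-law: D(13) = r_corr · 13^0.813
  D(13) = 7.369 × 13^0.813 = 7.369 × 8.047 = 59.3 μm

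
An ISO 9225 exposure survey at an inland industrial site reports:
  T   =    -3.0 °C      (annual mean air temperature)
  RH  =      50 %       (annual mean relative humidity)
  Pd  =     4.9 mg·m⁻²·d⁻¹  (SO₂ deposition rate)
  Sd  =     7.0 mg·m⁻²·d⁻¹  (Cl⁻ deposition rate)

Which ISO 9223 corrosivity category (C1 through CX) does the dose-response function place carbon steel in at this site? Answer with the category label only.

C2

carbon steel: temperature factor f = +0.150·(-13.0) = -1.9500
  sulphur-dioxide contribution → 1.564 μm/a
  chloride contribution → 1.574 μm/a
  ⇒ r_corr(carbon steel) = 3.138 μm/a
ISO 9223 Table 2 (carbon steel): 1.3 < 3.14 ≤ 25 μm/a ⇒ C2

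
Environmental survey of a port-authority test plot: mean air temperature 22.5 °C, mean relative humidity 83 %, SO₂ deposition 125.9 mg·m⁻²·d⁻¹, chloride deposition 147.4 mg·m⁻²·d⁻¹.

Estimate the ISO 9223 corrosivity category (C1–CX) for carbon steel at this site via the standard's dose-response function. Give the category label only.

carbon steel: T>10 °C ⇒ hinge -0.054·(22.5−10) = -0.6750
  sulphur-dioxide contribution → 58.58 μm/a
  chloride contribution → 85.8 μm/a
  total first-year rate 144.4 μm/a
Category bounds: 80…200 μm/a bracket r_corr ⇒ C5

C5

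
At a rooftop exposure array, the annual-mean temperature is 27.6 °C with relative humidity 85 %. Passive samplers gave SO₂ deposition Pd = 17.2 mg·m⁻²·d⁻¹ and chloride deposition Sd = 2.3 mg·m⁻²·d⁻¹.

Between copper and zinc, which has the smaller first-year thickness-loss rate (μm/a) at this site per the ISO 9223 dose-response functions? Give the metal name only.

copper: temperature factor f = -0.080·(17.6) = -1.4080
  SO₂ term: 0.0053·17.2^0.26·exp(0.059·85-1.4080) = 0.4093
  Sd branch = 0.01025·Sd^0.27·e^(0.036·RH+0.049·T) = 1.058 μm/a
  sum: 0.4093 + 1.058 → r_corr = 1.468 μm/a
zinc: temperature factor f = -0.071·(17.6) = -1.2496
  Pd branch = 0.0129·Pd^0.44·e^(0.046·RH+f) = 0.6451 μm/a
  Cl⁻ term: 0.0175·2.3^0.57·exp(0.008·85+0.085·27.6) = 0.58
  r_corr = 0.6451 + 0.58 = 1.225 μm/a
Ordering by μm/a: copper (1.47) > zinc (1.23)

zinc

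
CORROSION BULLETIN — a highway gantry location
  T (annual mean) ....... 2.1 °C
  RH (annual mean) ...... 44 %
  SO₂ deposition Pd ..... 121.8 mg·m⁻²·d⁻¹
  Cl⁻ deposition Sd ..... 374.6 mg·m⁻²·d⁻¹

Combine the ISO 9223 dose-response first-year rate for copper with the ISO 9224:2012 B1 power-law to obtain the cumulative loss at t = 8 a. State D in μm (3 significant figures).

copper: T≤10 °C ⇒ hinge +0.126·(2.1−10) = -0.9954
  Pd branch = 0.0053·Pd^0.26·e^(0.059·RH+f) = 0.09155 μm/a
  Sd branch = 0.01025·Sd^0.27·e^(0.036·RH+0.049·T) = 0.2743 μm/a
  sum: 0.09155 + 0.2743 → r_corr = 0.3658 μm/a
ISO 9224: D(t) = r_corr · t^b with b = 0.667 (copper, B1)
  D(8) = 0.3658 × 8^0.667 = 0.3658 × 4.003 = 1.464 μm

D(8) = 1.46 μm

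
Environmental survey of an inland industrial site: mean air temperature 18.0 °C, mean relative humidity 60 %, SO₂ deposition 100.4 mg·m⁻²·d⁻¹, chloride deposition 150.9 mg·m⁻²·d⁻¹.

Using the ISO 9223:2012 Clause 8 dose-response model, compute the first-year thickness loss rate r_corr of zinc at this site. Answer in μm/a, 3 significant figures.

r_corr = 3.16 μm/a

zinc: T>10 °C ⇒ hinge -0.071·(18.0−10) = -0.5680
  SO₂ term: 0.0129·100.4^0.44·exp(0.046·60-0.5680) = 0.8777
  Cl⁻ term: 0.0175·150.9^0.57·exp(0.008·60+0.085·18.0) = 2.279
  sum: 0.8777 + 2.279 → r_corr = 3.157 μm/a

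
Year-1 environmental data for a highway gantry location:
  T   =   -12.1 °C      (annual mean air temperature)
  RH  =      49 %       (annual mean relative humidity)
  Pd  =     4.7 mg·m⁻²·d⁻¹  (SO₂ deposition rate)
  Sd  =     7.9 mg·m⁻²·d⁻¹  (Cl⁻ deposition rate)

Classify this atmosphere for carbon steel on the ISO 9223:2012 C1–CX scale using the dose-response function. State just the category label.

C2

carbon steel: f(T) = +0.150·(T−10) [T≤10 °C] = -3.3150
  Pd branch = 1.77·Pd^0.52·e^(0.02·RH+f) = 0.3832 μm/a
  Sd branch = 0.102·Sd^0.62·e^(0.033·RH+0.04·T) = 1.141 μm/a
  sum: 0.3832 + 1.141 → r_corr = 1.524 μm/a
1.52 μm/a falls in (1.3, 25] for carbon steel → category C2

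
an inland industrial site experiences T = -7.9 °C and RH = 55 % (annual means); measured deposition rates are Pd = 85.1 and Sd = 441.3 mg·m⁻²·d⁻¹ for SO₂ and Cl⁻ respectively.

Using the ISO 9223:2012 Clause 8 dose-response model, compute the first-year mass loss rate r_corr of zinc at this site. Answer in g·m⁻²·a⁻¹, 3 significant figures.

zinc: T≤10 °C ⇒ hinge +0.038·(-7.9−10) = -0.6802
  Pd branch = 0.0129·Pd^0.44·e^(0.046·RH+f) = 0.5796 μm/a
  Cl⁻ term: 0.0175·441.3^0.57·exp(0.008·55+0.085·-7.9) = 0.4467
  sum: 0.5796 + 0.4467 → r_corr = 1.026 μm/a
Convert to mass loss: 1.026 μm/a × 7.14 g/cm³ = 7.328 g·m⁻²·a⁻¹

r_corr = 7.33 g·m⁻²·a⁻¹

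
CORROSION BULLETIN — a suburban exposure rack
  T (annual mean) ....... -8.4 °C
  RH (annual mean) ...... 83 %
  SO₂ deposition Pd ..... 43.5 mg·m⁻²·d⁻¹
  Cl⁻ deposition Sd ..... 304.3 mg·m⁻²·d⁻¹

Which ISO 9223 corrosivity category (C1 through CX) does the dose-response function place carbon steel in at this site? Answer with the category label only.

carbon steel: f(T) = +0.150·(T−10) [T≤10 °C] = -2.7600
  Pd branch = 1.77·Pd^0.52·e^(0.02·RH+f) = 4.19 μm/a
  Sd branch = 0.102·Sd^0.62·e^(0.033·RH+0.04·T) = 39.07 μm/a
  sum: 4.19 + 39.07 → r_corr = 43.26 μm/a
ISO 9223 Table 2 (carbon steel): 25 < 43.3 ≤ 50 μm/a ⇒ C3

C3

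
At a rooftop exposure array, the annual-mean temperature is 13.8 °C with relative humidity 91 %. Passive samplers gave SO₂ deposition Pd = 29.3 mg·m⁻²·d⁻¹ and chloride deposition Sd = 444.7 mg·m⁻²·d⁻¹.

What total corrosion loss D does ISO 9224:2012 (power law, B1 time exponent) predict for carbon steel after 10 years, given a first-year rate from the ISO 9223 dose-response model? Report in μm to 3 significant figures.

D(10) = 693 μm

carbon steel: T>10 °C ⇒ hinge -0.054·(13.8−10) = -0.2052
  SO₂ term: 1.77·29.3^0.52·exp(0.02·91-0.2052) = 51.53
  Sd branch = 0.102·Sd^0.62·e^(0.033·RH+0.04·T) = 156.4 μm/a
  r_corr = 51.53 + 156.4 = 208 μm/a
Long-term exponent b (ISO 9224 Table 2, B1) = 0.523
  D(10) = 208 × 10^0.523 = 208 × 3.334 = 693.4 μm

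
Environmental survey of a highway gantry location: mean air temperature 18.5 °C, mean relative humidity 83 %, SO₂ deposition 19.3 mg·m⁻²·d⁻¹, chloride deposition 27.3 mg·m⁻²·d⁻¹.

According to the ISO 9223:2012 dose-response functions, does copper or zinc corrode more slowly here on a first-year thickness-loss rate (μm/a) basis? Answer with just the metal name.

copper: temperature factor f = -0.080·(8.5) = -0.6800
  SO₂ term: 0.0053·19.3^0.26·exp(0.059·83-0.6800) = 0.7761
  Cl⁻ term: 0.01025·27.3^0.27·exp(0.036·83+0.049·18.5) = 1.23
  sum: 0.7761 + 1.23 → r_corr = 2.006 μm/a
zinc: f(T) = -0.071·(T−10) [T>10 °C] = -0.6035
  SO₂ term: 0.0129·19.3^0.44·exp(0.046·83-0.6035) = 1.181
  Sd branch = 0.0175·Sd^0.57·e^(0.008·RH+0.085·T) = 1.079 μm/a
  sum: 1.181 + 1.079 → r_corr = 2.26 μm/a
Ordering by μm/a: zinc (2.26) > copper (2.01)

copper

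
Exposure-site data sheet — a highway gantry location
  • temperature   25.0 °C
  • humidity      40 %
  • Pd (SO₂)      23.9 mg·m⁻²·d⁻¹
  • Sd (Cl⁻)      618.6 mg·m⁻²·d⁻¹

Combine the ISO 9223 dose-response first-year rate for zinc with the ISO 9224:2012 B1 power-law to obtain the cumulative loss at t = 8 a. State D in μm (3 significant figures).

D(8) = 43.3 μm

zinc: f(T) = -0.071·(T−10) [T>10 °C] = -1.0650
  sulphur-dioxide contribution → 0.1132 μm/a
  chloride contribution → 7.87 μm/a
  ⇒ r_corr(zinc) = 7.983 μm/a
ISO 9224: D(t) = r_corr · t^b with b = 0.813 (zinc, B1)
  D(8) = 7.983 × 8^0.813 = 7.983 × 5.423 = 43.29 μm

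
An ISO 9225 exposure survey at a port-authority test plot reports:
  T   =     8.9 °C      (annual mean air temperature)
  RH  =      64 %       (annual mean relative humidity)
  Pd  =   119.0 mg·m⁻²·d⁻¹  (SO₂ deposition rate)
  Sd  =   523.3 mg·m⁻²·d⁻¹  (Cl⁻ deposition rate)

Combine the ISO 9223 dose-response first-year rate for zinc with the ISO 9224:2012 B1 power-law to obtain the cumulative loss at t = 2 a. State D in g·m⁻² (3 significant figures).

D(2) = 51.8 g·m⁻²

zinc: T≤10 °C ⇒ hinge +0.038·(8.9−10) = -0.0418
  sulphur-dioxide contribution → 1.924 μm/a
  chloride contribution → 2.206 μm/a
  total first-year rate 4.13 μm/a
Power-law: D(2) = r_corr · 2^0.813
  D(2) = 4.13 × 2^0.813 = 4.13 × 1.757 = 7.256 μm
  Mass loss = 7.256 μm × 7.14 g/cm³ = 51.81 g·m⁻²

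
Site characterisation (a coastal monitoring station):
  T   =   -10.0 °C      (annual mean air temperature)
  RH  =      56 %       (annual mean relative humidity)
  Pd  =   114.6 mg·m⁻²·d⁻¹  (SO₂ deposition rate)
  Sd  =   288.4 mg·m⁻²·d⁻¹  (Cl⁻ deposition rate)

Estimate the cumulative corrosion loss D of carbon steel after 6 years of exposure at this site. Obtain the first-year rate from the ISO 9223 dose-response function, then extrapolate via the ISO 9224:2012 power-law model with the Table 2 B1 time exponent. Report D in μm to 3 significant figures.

carbon steel: T≤10 °C ⇒ hinge +0.150·(-10.0−10) = -3.0000
  sulphur-dioxide contribution → 3.179 μm/a
  chloride contribution → 14.54 μm/a
  ⇒ r_corr(carbon steel) = 17.72 μm/a
Long-term exponent b (ISO 9224 Table 2, B1) = 0.523
  D(6) = 17.72 × 6^0.523 = 17.72 × 2.553 = 45.24 μm

D(6) = 45.2 μm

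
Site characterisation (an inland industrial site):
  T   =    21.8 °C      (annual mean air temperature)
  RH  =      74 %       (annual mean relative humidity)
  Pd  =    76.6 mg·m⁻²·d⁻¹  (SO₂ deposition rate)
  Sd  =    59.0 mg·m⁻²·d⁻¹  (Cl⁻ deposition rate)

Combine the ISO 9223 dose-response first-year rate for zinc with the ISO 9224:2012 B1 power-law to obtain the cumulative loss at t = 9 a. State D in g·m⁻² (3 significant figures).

D(9) = 136 g·m⁻²

zinc: f(T) = -0.071·(T−10) [T>10 °C] = -0.8378
  Pd branch = 0.0129·Pd^0.44·e^(0.046·RH+f) = 1.133 μm/a
  Cl⁻ term: 0.0175·59.0^0.57·exp(0.008·74+0.085·21.8) = 2.062
  sum: 1.133 + 2.062 → r_corr = 3.195 μm/a
ISO 9224: D(t) = r_corr · t^b with b = 0.813 (zinc, B1)
  D(9) = 3.195 × 9^0.813 = 3.195 × 5.968 = 19.06 μm
  Mass loss = 19.06 μm × 7.14 g/cm³ = 136.1 g·m⁻²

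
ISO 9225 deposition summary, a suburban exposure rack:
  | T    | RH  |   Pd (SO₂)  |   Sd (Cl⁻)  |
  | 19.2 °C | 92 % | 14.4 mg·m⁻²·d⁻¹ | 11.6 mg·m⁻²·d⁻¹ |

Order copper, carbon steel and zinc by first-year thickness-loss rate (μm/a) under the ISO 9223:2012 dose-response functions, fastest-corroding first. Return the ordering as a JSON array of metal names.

["carbon steel", "copper", "zinc"]

copper: T>10 °C ⇒ hinge -0.080·(19.2−10) = -0.7360
  Pd branch = 0.0053·Pd^0.26·e^(0.059·RH+f) = 1.157 μm/a
  Sd branch = 0.01025·Sd^0.27·e^(0.036·RH+0.049·T) = 1.397 μm/a
  r_corr = 1.157 + 1.397 = 2.553 μm/a
carbon steel: T>10 °C ⇒ hinge -0.054·(19.2−10) = -0.4968
  Pd branch = 1.77·Pd^0.52·e^(0.02·RH+f) = 27.14 μm/a
  Cl⁻ term: 0.102·11.6^0.62·exp(0.033·92+0.04·19.2) = 20.92
  sum: 27.14 + 20.92 → r_corr = 48.07 μm/a
zinc: temperature factor f = -0.071·(9.2) = -0.6532
  Pd branch = 0.0129·Pd^0.44·e^(0.046·RH+f) = 1.495 μm/a
  Cl⁻ term: 0.0175·11.6^0.57·exp(0.008·92+0.085·19.2) = 0.7554
  sum: 1.495 + 0.7554 → r_corr = 2.25 μm/a
Ordering by μm/a: carbon steel (48.1) > copper (2.55) > zinc (2.25)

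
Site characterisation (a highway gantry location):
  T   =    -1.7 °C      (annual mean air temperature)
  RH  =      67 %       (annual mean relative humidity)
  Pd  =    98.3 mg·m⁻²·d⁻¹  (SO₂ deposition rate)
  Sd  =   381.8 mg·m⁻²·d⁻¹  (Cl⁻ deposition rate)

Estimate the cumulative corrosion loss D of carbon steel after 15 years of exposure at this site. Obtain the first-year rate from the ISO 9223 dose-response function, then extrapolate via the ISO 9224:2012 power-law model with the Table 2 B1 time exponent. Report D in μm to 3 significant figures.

D(15) = 195 μm

carbon steel: f(T) = +0.150·(T−10) [T≤10 °C] = -1.7550
  sulphur-dioxide contribution → 12.7 μm/a
  chloride contribution → 34.68 μm/a
  ⇒ r_corr(carbon steel) = 47.38 μm/a
ISO 9224: D(t) = r_corr · t^b with b = 0.523 (carbon steel, B1)
  D(15) = 47.38 × 15^0.523 = 47.38 × 4.122 = 195.3 μm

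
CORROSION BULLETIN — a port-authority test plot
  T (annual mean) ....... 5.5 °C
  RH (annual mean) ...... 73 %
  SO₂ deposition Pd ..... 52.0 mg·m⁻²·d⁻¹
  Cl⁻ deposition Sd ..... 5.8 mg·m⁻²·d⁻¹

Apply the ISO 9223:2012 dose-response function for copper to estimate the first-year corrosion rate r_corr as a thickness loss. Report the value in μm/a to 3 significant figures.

copper: temperature factor f = +0.126·(-4.5) = -0.5670
  SO₂ term: 0.0053·52.0^0.26·exp(0.059·73-0.5670) = 0.6233
  Sd branch = 0.01025·Sd^0.27·e^(0.036·RH+0.049·T) = 0.2987 μm/a
  sum: 0.6233 + 0.2987 → r_corr = 0.922 μm/a

r_corr = 0.922 μm/a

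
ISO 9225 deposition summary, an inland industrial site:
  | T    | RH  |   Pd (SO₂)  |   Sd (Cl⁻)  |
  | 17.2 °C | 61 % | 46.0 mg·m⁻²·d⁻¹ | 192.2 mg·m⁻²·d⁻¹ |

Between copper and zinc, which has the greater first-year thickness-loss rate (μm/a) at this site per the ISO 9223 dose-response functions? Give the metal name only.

zinc

copper: temperature factor f = -0.080·(7.2) = -0.5760
  SO₂ term: 0.0053·46.0^0.26·exp(0.059·61-0.5760) = 0.2948
  Sd branch = 0.01025·Sd^0.27·e^(0.036·RH+0.049·T) = 0.8853 μm/a
  sum: 0.2948 + 0.8853 → r_corr = 1.18 μm/a
zinc: f(T) = -0.071·(T−10) [T>10 °C] = -0.5112
  Pd branch = 0.0129·Pd^0.44·e^(0.046·RH+f) = 0.69 μm/a
  Cl⁻ term: 0.0175·192.2^0.57·exp(0.008·61+0.085·17.2) = 2.464
  sum: 0.69 + 2.464 → r_corr = 3.154 μm/a
Ordering by μm/a: zinc (3.15) > copper (1.18)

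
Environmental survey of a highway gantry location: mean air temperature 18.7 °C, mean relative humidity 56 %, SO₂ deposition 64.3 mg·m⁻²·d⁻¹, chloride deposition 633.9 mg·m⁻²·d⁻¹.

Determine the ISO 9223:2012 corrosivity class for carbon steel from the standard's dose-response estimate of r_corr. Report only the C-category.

C5

carbon steel: temperature factor f = -0.054·(8.7) = -0.4698
  SO₂ term: 1.77·64.3^0.52·exp(0.02·56-0.4698) = 29.55
  Sd branch = 0.102·Sd^0.62·e^(0.033·RH+0.04·T) = 74.69 μm/a
  sum: 29.55 + 74.69 → r_corr = 104.2 μm/a
104 μm/a falls in (80, 200] for carbon steel → category C5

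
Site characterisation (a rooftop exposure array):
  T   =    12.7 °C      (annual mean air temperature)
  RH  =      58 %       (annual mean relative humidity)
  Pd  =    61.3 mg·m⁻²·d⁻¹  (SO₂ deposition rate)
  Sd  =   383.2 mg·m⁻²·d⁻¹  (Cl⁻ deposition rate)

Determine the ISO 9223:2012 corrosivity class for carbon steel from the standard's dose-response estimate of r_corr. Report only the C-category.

carbon steel: T>10 °C ⇒ hinge -0.054·(12.7−10) = -0.1458
  sulphur-dioxide contribution → 41.49 μm/a
  chloride contribution → 45.94 μm/a
  ⇒ r_corr(carbon steel) = 87.43 μm/a
87.4 μm/a falls in (80, 200] for carbon steel → category C5

C5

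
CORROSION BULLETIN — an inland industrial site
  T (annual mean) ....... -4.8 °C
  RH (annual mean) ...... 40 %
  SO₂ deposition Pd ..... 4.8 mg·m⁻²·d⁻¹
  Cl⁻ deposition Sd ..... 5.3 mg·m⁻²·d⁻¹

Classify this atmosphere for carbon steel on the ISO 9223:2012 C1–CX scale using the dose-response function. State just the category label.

C2

carbon steel: temperature factor f = +0.150·(-14.8) = -2.2200
  SO₂ term: 1.77·4.8^0.52·exp(0.02·40-2.2200) = 0.9672
  Cl⁻ term: 0.102·5.3^0.62·exp(0.033·40+0.04·-4.8) = 0.8862
  sum: 0.9672 + 0.8862 → r_corr = 1.853 μm/a
Category bounds: 1.3…25 μm/a bracket r_corr ⇒ C2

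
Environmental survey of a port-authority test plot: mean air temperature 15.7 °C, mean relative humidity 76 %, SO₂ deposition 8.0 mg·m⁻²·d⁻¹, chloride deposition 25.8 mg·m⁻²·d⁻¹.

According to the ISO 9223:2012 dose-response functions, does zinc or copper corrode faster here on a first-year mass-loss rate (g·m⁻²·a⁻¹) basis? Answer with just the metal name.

zinc: T>10 °C ⇒ hinge -0.071·(15.7−10) = -0.4047
  SO₂ term: 0.0129·8.0^0.44·exp(0.046·76-0.4047) = 0.7087
  Cl⁻ term: 0.0175·25.8^0.57·exp(0.008·76+0.085·15.7) = 0.7785
  r_corr = 0.7087 + 0.7785 = 1.487 μm/a
  mass loss = 1.487 μm/a × 7.14 g/cm³ = 10.62 g·m⁻²·a⁻¹
copper: temperature factor f = -0.080·(5.7) = -0.4560
  Pd branch = 0.0053·Pd^0.26·e^(0.059·RH+f) = 0.511 μm/a
  Sd branch = 0.01025·Sd^0.27·e^(0.036·RH+0.049·T) = 0.8207 μm/a
  sum: 0.511 + 0.8207 → r_corr = 1.332 μm/a
  mass loss = 1.332 μm/a × 8.96 g/cm³ = 11.93 g·m⁻²·a⁻¹
Ordering by g·m⁻²·a⁻¹: copper (11.9) > zinc (10.6)

copper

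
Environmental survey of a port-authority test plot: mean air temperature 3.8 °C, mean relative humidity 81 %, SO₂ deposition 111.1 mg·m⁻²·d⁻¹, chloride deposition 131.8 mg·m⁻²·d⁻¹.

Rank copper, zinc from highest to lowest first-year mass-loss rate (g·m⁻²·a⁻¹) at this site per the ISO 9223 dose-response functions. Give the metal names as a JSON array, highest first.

["zinc", "copper"]

copper: T≤10 °C ⇒ hinge +0.126·(3.8−10) = -0.7812
  sulphur-dioxide contribution → 0.9826 μm/a
  chloride contribution → 0.8519 μm/a
  total first-year rate 1.834 μm/a
  mass loss = 1.834 μm/a × 8.96 g/cm³ = 16.44 g·m⁻²·a⁻¹
zinc: temperature factor f = +0.038·(-6.2) = -0.2356
  sulphur-dioxide contribution → 3.362 μm/a
  chloride contribution → 0.7466 μm/a
  total first-year rate 4.108 μm/a
  mass loss = 4.108 μm/a × 7.14 g/cm³ = 29.33 g·m⁻²·a⁻¹
Ordering by g·m⁻²·a⁻¹: zinc (29.3) > copper (16.4)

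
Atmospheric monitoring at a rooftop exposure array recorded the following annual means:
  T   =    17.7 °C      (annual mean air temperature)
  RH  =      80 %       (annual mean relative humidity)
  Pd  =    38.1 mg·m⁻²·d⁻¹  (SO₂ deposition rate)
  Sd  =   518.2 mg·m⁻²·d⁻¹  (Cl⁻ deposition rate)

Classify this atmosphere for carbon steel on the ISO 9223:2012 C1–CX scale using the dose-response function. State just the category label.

C5

carbon steel: temperature factor f = -0.054·(7.7) = -0.4158
  sulphur-dioxide contribution → 38.4 μm/a
  chloride contribution → 139.8 μm/a
  ⇒ r_corr(carbon steel) = 178.2 μm/a
Category bounds: 80…200 μm/a bracket r_corr ⇒ C5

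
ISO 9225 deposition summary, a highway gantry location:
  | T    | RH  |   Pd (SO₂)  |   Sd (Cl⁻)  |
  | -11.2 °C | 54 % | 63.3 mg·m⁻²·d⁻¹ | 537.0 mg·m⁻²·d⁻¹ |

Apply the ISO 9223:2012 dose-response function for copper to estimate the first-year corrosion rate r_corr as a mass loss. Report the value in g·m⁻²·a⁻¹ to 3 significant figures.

copper: f(T) = +0.126·(T−10) [T≤10 °C] = -2.6712
  Pd branch = 0.0053·Pd^0.26·e^(0.059·RH+f) = 0.02607 μm/a
  Cl⁻ term: 0.01025·537.0^0.27·exp(0.036·54+0.049·-11.2) = 0.2258
  r_corr = 0.02607 + 0.2258 = 0.2519 μm/a
Convert to mass loss: 0.2519 μm/a × 8.96 g/cm³ = 2.257 g·m⁻²·a⁻¹

r_corr = 2.26 g·m⁻²·a⁻¹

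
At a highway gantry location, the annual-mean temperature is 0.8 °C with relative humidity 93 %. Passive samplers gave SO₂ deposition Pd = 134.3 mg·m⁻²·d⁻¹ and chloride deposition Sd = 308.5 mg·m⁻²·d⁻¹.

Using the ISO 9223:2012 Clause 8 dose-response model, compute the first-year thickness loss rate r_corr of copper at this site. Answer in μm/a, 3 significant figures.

copper: temperature factor f = +0.126·(-9.2) = -1.1592
  sulphur-dioxide contribution → 1.436 μm/a
  chloride contribution → 1.425 μm/a
  total first-year rate 2.861 μm/a

r_corr = 2.86 μm/a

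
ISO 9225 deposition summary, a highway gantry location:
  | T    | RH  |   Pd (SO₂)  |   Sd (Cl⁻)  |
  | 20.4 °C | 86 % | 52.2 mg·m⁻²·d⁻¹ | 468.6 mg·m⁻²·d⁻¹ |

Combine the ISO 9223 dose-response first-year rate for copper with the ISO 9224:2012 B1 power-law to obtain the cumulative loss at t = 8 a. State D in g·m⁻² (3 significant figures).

copper: temperature factor f = -0.080·(10.4) = -0.8320
  SO₂ term: 0.0053·52.2^0.26·exp(0.059·86-0.8320) = 1.031
  Cl⁻ term: 0.01025·468.6^0.27·exp(0.036·86+0.049·20.4) = 3.24
  sum: 1.031 + 3.24 → r_corr = 4.271 μm/a
Power-law: D(8) = r_corr · 8^0.667
  D(8) = 4.271 × 8^0.667 = 4.271 × 4.003 = 17.09 μm
  Mass loss = 17.09 μm × 8.96 g/cm³ = 153.2 g·m⁻²

D(8) = 153 g·m⁻²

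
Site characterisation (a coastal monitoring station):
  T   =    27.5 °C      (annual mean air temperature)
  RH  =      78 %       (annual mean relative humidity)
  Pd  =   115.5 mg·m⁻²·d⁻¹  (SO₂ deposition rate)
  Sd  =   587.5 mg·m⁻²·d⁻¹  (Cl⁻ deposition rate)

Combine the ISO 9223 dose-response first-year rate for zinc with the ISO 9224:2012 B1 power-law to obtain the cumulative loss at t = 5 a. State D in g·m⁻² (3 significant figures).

zinc: T>10 °C ⇒ hinge -0.071·(27.5−10) = -1.2425
  sulphur-dioxide contribution → 1.088 μm/a
  chloride contribution → 12.81 μm/a
  ⇒ r_corr(zinc) = 13.9 μm/a
ISO 9224: D(t) = r_corr · t^b with b = 0.813 (zinc, B1)
  D(5) = 13.9 × 5^0.813 = 13.9 × 3.701 = 51.43 μm
  Mass loss = 51.43 μm × 7.14 g/cm³ = 367.2 g·m⁻²

D(5) = 367 g·m⁻²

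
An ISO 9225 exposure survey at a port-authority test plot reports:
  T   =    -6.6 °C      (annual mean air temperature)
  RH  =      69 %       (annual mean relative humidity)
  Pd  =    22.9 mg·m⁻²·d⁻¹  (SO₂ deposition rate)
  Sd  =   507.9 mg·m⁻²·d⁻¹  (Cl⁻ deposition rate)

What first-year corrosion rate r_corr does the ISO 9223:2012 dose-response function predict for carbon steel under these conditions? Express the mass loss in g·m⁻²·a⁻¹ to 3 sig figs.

carbon steel: f(T) = +0.150·(T−10) [T≤10 °C] = -2.4900
  Pd branch = 1.77·Pd^0.52·e^(0.02·RH+f) = 2.972 μm/a
  Sd branch = 0.102·Sd^0.62·e^(0.033·RH+0.04·T) = 36.34 μm/a
  sum: 2.972 + 36.34 → r_corr = 39.31 μm/a
Convert to mass loss: 39.31 μm/a × 7.85 g/cm³ = 308.6 g·m⁻²·a⁻¹

r_corr = 309 g·m⁻²·a⁻¹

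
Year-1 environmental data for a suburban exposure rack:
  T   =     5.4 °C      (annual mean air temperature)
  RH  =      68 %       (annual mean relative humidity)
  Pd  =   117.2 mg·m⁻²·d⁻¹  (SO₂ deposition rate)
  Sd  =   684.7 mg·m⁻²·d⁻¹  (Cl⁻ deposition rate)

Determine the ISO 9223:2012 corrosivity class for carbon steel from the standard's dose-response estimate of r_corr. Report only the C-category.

carbon steel: temperature factor f = +0.150·(-4.6) = -0.6900
  Pd branch = 1.77·Pd^0.52·e^(0.02·RH+f) = 41.19 μm/a
  Cl⁻ term: 0.102·684.7^0.62·exp(0.033·68+0.04·5.4) = 68.39
  r_corr = 41.19 + 68.39 = 109.6 μm/a
ISO 9223 Table 2 (carbon steel): 80 < 110 ≤ 200 μm/a ⇒ C5

C5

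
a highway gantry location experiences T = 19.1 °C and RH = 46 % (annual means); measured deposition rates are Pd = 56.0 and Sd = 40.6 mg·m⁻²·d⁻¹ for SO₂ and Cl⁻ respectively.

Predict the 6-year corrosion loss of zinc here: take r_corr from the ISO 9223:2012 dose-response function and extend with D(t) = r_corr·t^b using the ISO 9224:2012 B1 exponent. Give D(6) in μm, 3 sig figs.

zinc: f(T) = -0.071·(T−10) [T>10 °C] = -0.6461
  sulphur-dioxide contribution → 0.3297 μm/a
  chloride contribution → 1.059 μm/a
  total first-year rate 1.388 μm/a
ISO 9224: D(t) = r_corr · t^b with b = 0.813 (zinc, B1)
  D(6) = 1.388 × 6^0.813 = 1.388 × 4.292 = 5.959 μm

D(6) = 5.96 μm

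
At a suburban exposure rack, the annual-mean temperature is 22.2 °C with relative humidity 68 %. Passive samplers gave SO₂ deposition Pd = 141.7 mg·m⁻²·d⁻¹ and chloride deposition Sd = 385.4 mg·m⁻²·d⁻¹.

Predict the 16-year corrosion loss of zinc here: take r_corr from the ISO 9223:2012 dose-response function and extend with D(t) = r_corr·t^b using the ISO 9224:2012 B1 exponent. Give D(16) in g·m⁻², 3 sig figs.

D(16) = 478 g·m⁻²

zinc: f(T) = -0.071·(T−10) [T>10 °C] = -0.8662
  SO₂ term: 0.0129·141.7^0.44·exp(0.046·68-0.8662) = 1.095
  Cl⁻ term: 0.0175·385.4^0.57·exp(0.008·68+0.085·22.2) = 5.926
  sum: 1.095 + 5.926 → r_corr = 7.021 μm/a
Power-law: D(16) = r_corr · 16^0.813
  D(16) = 7.021 × 16^0.813 = 7.021 × 9.527 = 66.89 μm
  Mass loss = 66.89 μm × 7.14 g/cm³ = 477.6 g·m⁻²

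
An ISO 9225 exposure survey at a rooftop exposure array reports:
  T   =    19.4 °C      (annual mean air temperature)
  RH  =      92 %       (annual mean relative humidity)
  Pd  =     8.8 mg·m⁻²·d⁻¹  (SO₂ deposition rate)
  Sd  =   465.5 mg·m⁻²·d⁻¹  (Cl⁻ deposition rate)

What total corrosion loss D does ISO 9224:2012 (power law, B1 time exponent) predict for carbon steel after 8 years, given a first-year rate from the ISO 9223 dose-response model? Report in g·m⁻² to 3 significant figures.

carbon steel: f(T) = -0.054·(T−10) [T>10 °C] = -0.5076
  SO₂ term: 1.77·8.8^0.52·exp(0.02·92-0.5076) = 20.79
  Cl⁻ term: 0.102·465.5^0.62·exp(0.033·92+0.04·19.4) = 208.1
  sum: 20.79 + 208.1 → r_corr = 228.9 μm/a
ISO 9224: D(t) = r_corr · t^b with b = 0.523 (carbon steel, B1)
  D(8) = 228.9 × 8^0.523 = 228.9 × 2.967 = 679.1 μm
  Mass loss = 679.1 μm × 7.85 g/cm³ = 5331 g·m⁻²

D(8) = 5.33e+03 g·m⁻²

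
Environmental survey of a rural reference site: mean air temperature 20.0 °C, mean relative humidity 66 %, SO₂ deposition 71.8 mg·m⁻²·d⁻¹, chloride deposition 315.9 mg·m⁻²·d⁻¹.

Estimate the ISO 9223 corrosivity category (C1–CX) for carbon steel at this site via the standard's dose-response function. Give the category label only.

carbon steel: f(T) = -0.054·(T−10) [T>10 °C] = -0.5400
  Pd branch = 1.77·Pd^0.52·e^(0.02·RH+f) = 35.64 μm/a
  Sd branch = 0.102·Sd^0.62·e^(0.033·RH+0.04·T) = 71.06 μm/a
  r_corr = 35.64 + 71.06 = 106.7 μm/a
Category bounds: 80…200 μm/a bracket r_corr ⇒ C5

C5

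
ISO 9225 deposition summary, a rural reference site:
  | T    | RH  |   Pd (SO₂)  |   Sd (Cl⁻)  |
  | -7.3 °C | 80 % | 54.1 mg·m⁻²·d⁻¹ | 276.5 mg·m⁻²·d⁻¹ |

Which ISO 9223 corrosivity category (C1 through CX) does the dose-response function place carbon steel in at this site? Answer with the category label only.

carbon steel: T≤10 °C ⇒ hinge +0.150·(-7.3−10) = -2.5950
  sulphur-dioxide contribution → 5.213 μm/a
  chloride contribution → 34.85 μm/a
  total first-year rate 40.06 μm/a
Category bounds: 25…50 μm/a bracket r_corr ⇒ C3

C3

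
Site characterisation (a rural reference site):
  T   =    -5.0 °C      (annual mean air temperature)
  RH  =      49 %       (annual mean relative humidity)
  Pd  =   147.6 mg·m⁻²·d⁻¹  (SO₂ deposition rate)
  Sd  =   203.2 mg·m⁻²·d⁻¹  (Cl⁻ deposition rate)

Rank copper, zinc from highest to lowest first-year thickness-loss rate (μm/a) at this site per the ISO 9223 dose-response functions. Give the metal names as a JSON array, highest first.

copper: temperature factor f = +0.126·(-15.0) = -1.8900
  Pd branch = 0.0053·Pd^0.26·e^(0.059·RH+f) = 0.05284 μm/a
  Cl⁻ term: 0.01025·203.2^0.27·exp(0.036·49+0.049·-5.0) = 0.1966
  sum: 0.05284 + 0.1966 → r_corr = 0.2494 μm/a
zinc: T≤10 °C ⇒ hinge +0.038·(-5.0−10) = -0.5700
  SO₂ term: 0.0129·147.6^0.44·exp(0.046·49-0.5700) = 0.6257
  Cl⁻ term: 0.0175·203.2^0.57·exp(0.008·49+0.085·-5.0) = 0.3501
  r_corr = 0.6257 + 0.3501 = 0.9758 μm/a
Ordering by μm/a: zinc (0.976) > copper (0.249)

["zinc", "copper"]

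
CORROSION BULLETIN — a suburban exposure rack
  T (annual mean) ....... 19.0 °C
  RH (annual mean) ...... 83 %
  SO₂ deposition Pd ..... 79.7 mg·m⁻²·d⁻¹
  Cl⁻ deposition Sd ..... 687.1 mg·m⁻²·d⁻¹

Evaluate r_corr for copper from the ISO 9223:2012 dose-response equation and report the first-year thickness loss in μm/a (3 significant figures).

r_corr = 4.09 μm/a

copper: f(T) = -0.080·(T−10) [T>10 °C] = -0.7200
  sulphur-dioxide contribution → 1.078 μm/a
  chloride contribution → 3.011 μm/a
  ⇒ r_corr(copper) = 4.089 μm/a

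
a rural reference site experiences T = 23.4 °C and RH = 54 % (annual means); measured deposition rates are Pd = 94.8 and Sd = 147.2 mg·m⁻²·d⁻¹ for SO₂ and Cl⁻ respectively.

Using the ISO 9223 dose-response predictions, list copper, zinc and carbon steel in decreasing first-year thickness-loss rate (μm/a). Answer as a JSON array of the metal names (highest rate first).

["carbon steel", "zinc", "copper"]

copper: T>10 °C ⇒ hinge -0.080·(23.4−10) = -1.0720
  Pd branch = 0.0053·Pd^0.26·e^(0.059·RH+f) = 0.1433 μm/a
  Cl⁻ term: 0.01025·147.2^0.27·exp(0.036·54+0.049·23.4) = 0.8675
  r_corr = 0.1433 + 0.8675 = 1.011 μm/a
zinc: f(T) = -0.071·(T−10) [T>10 °C] = -0.9514
  Pd branch = 0.0129·Pd^0.44·e^(0.046·RH+f) = 0.4426 μm/a
  Sd branch = 0.0175·Sd^0.57·e^(0.008·RH+0.085·T) = 3.39 μm/a
  sum: 0.4426 + 3.39 → r_corr = 3.832 μm/a
carbon steel: temperature factor f = -0.054·(13.4) = -0.7236
  SO₂ term: 1.77·94.8^0.52·exp(0.02·54-0.7236) = 26.96
  Sd branch = 0.102·Sd^0.62·e^(0.033·RH+0.04·T) = 34.13 μm/a
  r_corr = 26.96 + 34.13 = 61.09 μm/a
Ordering by μm/a: carbon steel (61.1) > zinc (3.83) > copper (1.01)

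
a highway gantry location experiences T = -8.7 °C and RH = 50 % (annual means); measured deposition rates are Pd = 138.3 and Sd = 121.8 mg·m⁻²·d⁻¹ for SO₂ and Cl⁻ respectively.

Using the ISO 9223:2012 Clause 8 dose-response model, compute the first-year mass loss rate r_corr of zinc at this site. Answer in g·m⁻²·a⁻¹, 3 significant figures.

zinc: temperature factor f = +0.038·(-18.7) = -0.7106
  Pd branch = 0.0129·Pd^0.44·e^(0.046·RH+f) = 0.5531 μm/a
  Sd branch = 0.0175·Sd^0.57·e^(0.008·RH+0.085·T) = 0.1925 μm/a
  r_corr = 0.5531 + 0.1925 = 0.7456 μm/a
Convert to mass loss: 0.7456 μm/a × 7.14 g/cm³ = 5.324 g·m⁻²·a⁻¹

r_corr = 5.32 g·m⁻²·a⁻¹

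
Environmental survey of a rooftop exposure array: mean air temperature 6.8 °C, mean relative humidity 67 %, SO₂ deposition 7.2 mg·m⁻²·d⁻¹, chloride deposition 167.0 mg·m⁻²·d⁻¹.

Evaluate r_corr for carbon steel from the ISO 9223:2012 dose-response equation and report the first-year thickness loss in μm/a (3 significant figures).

carbon steel: f(T) = +0.150·(T−10) [T≤10 °C] = -0.4800
  Pd branch = 1.77·Pd^0.52·e^(0.02·RH+f) = 11.68 μm/a
  Cl⁻ term: 0.102·167.0^0.62·exp(0.033·67+0.04·6.8) = 29.18
  r_corr = 11.68 + 29.18 = 40.85 μm/a

r_corr = 40.9 μm/a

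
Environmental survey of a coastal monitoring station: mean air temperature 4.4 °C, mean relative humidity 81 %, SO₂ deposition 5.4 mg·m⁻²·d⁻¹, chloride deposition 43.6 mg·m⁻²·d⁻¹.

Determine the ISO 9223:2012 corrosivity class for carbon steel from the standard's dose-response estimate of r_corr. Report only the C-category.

carbon steel: temperature factor f = +0.150·(-5.6) = -0.8400
  Pd branch = 1.77·Pd^0.52·e^(0.02·RH+f) = 9.28 μm/a
  Sd branch = 0.102·Sd^0.62·e^(0.033·RH+0.04·T) = 18.3 μm/a
  r_corr = 9.28 + 18.3 = 27.58 μm/a
Category bounds: 25…50 μm/a bracket r_corr ⇒ C3

C3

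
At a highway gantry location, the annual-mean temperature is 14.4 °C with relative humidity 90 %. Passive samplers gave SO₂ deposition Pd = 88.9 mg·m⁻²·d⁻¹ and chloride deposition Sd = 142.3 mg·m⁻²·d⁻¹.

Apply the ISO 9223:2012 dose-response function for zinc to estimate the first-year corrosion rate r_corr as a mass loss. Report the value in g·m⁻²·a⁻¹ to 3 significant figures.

r_corr = 45.2 g·m⁻²·a⁻¹

zinc: T>10 °C ⇒ hinge -0.071·(14.4−10) = -0.3124
  SO₂ term: 0.0129·88.9^0.44·exp(0.046·90-0.3124) = 4.27
  Sd branch = 0.0175·Sd^0.57·e^(0.008·RH+0.085·T) = 2.064 μm/a
  r_corr = 4.27 + 2.064 = 6.333 μm/a
Convert to mass loss: 6.333 μm/a × 7.14 g/cm³ = 45.22 g·m⁻²·a⁻¹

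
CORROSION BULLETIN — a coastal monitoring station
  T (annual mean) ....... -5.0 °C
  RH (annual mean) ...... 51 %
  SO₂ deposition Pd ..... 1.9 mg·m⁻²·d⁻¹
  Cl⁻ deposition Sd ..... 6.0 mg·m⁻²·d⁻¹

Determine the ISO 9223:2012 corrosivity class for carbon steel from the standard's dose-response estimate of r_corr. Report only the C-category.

carbon steel: T≤10 °C ⇒ hinge +0.150·(-5.0−10) = -2.2500
  SO₂ term: 1.77·1.9^0.52·exp(0.02·51-2.2500) = 0.7223
  Sd branch = 0.102·Sd^0.62·e^(0.033·RH+0.04·T) = 1.365 μm/a
  r_corr = 0.7223 + 1.365 = 2.087 μm/a
2.09 μm/a falls in (1.3, 25] for carbon steel → category C2

C2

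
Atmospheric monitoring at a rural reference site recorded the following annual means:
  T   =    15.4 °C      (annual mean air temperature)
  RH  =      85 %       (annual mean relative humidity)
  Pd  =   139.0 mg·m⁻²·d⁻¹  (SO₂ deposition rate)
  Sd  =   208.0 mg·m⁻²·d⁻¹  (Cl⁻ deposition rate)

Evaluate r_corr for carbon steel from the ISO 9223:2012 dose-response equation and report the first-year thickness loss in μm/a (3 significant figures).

carbon steel: T>10 °C ⇒ hinge -0.054·(15.4−10) = -0.2916
  sulphur-dioxide contribution → 94.19 μm/a
  chloride contribution → 85.41 μm/a
  ⇒ r_corr(carbon steel) = 179.6 μm/a

r_corr = 180 μm/a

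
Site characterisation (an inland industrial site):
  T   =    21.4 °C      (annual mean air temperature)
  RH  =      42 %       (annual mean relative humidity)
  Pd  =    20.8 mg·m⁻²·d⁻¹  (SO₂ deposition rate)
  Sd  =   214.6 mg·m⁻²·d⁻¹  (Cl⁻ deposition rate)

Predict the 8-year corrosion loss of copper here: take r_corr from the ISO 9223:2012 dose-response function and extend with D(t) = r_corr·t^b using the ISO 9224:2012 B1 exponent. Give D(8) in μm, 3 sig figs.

copper: f(T) = -0.080·(T−10) [T>10 °C] = -0.9120
  SO₂ term: 0.0053·20.8^0.26·exp(0.059·42-0.9120) = 0.05586
  Cl⁻ term: 0.01025·214.6^0.27·exp(0.036·42+0.049·21.4) = 0.5654
  sum: 0.05586 + 0.5654 → r_corr = 0.6212 μm/a
Power-law: D(8) = r_corr · 8^0.667
  D(8) = 0.6212 × 8^0.667 = 0.6212 × 4.003 = 2.487 μm

D(8) = 2.49 μm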